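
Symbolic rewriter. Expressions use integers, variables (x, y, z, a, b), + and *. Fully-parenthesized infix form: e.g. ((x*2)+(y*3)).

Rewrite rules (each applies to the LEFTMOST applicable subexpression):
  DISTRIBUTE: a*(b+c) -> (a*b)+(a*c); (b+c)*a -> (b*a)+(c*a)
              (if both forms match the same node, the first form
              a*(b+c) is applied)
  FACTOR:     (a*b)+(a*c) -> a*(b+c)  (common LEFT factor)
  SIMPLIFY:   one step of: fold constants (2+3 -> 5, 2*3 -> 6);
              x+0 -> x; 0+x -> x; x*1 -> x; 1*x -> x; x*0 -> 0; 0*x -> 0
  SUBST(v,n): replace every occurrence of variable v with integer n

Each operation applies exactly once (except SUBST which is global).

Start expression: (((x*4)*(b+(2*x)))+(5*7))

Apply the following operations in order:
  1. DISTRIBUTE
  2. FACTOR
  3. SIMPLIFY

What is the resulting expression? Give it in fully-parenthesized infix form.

Start: (((x*4)*(b+(2*x)))+(5*7))
Apply DISTRIBUTE at L (target: ((x*4)*(b+(2*x)))): (((x*4)*(b+(2*x)))+(5*7)) -> ((((x*4)*b)+((x*4)*(2*x)))+(5*7))
Apply FACTOR at L (target: (((x*4)*b)+((x*4)*(2*x)))): ((((x*4)*b)+((x*4)*(2*x)))+(5*7)) -> (((x*4)*(b+(2*x)))+(5*7))
Apply SIMPLIFY at R (target: (5*7)): (((x*4)*(b+(2*x)))+(5*7)) -> (((x*4)*(b+(2*x)))+35)

Answer: (((x*4)*(b+(2*x)))+35)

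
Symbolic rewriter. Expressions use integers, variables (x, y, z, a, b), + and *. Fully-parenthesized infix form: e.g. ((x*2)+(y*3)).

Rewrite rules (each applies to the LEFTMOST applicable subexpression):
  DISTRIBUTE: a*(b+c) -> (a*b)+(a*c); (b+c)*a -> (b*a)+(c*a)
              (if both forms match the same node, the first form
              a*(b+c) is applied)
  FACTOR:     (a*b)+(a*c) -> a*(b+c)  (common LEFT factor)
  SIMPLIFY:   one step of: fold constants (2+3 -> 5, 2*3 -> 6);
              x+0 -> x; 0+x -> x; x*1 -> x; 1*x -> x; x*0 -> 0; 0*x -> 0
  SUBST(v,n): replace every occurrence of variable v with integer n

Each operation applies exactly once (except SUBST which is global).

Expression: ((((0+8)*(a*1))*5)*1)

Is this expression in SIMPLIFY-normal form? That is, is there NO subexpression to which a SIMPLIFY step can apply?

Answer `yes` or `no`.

Answer: no

Derivation:
Expression: ((((0+8)*(a*1))*5)*1)
Scanning for simplifiable subexpressions (pre-order)...
  at root: ((((0+8)*(a*1))*5)*1) (SIMPLIFIABLE)
  at L: (((0+8)*(a*1))*5) (not simplifiable)
  at LL: ((0+8)*(a*1)) (not simplifiable)
  at LLL: (0+8) (SIMPLIFIABLE)
  at LLR: (a*1) (SIMPLIFIABLE)
Found simplifiable subexpr at path root: ((((0+8)*(a*1))*5)*1)
One SIMPLIFY step would give: (((0+8)*(a*1))*5)
-> NOT in normal form.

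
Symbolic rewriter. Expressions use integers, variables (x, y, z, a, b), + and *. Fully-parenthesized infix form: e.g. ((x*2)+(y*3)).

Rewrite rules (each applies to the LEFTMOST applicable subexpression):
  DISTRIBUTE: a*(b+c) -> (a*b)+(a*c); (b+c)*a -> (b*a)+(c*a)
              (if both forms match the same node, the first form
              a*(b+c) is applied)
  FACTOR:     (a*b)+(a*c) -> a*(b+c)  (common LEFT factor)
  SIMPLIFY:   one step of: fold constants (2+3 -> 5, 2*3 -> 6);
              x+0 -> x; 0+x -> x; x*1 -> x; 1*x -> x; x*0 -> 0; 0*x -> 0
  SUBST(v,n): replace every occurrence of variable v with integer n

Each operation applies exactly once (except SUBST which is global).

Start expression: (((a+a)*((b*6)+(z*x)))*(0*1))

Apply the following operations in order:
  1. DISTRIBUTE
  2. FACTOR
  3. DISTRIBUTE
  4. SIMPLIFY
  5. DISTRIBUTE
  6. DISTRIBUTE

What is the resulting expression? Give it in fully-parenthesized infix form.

Answer: ((((a*(b*6))+(a*(b*6)))*0)+(((a+a)*(z*x))*0))

Derivation:
Start: (((a+a)*((b*6)+(z*x)))*(0*1))
Apply DISTRIBUTE at L (target: ((a+a)*((b*6)+(z*x)))): (((a+a)*((b*6)+(z*x)))*(0*1)) -> ((((a+a)*(b*6))+((a+a)*(z*x)))*(0*1))
Apply FACTOR at L (target: (((a+a)*(b*6))+((a+a)*(z*x)))): ((((a+a)*(b*6))+((a+a)*(z*x)))*(0*1)) -> (((a+a)*((b*6)+(z*x)))*(0*1))
Apply DISTRIBUTE at L (target: ((a+a)*((b*6)+(z*x)))): (((a+a)*((b*6)+(z*x)))*(0*1)) -> ((((a+a)*(b*6))+((a+a)*(z*x)))*(0*1))
Apply SIMPLIFY at R (target: (0*1)): ((((a+a)*(b*6))+((a+a)*(z*x)))*(0*1)) -> ((((a+a)*(b*6))+((a+a)*(z*x)))*0)
Apply DISTRIBUTE at root (target: ((((a+a)*(b*6))+((a+a)*(z*x)))*0)): ((((a+a)*(b*6))+((a+a)*(z*x)))*0) -> ((((a+a)*(b*6))*0)+(((a+a)*(z*x))*0))
Apply DISTRIBUTE at LL (target: ((a+a)*(b*6))): ((((a+a)*(b*6))*0)+(((a+a)*(z*x))*0)) -> ((((a*(b*6))+(a*(b*6)))*0)+(((a+a)*(z*x))*0))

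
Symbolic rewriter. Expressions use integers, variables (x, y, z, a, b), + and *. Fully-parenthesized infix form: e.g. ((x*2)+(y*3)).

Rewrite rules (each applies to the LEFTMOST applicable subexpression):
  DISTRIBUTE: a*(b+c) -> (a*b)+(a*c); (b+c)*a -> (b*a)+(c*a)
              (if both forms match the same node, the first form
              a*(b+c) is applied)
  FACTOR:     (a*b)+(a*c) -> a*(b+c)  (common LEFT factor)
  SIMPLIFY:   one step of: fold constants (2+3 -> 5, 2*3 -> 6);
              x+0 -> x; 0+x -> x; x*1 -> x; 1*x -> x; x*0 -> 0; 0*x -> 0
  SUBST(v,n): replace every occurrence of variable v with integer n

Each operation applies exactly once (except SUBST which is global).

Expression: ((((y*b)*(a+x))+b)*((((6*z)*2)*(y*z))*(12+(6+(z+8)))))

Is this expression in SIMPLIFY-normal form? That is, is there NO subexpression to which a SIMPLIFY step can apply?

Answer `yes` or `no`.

Expression: ((((y*b)*(a+x))+b)*((((6*z)*2)*(y*z))*(12+(6+(z+8)))))
Scanning for simplifiable subexpressions (pre-order)...
  at root: ((((y*b)*(a+x))+b)*((((6*z)*2)*(y*z))*(12+(6+(z+8))))) (not simplifiable)
  at L: (((y*b)*(a+x))+b) (not simplifiable)
  at LL: ((y*b)*(a+x)) (not simplifiable)
  at LLL: (y*b) (not simplifiable)
  at LLR: (a+x) (not simplifiable)
  at R: ((((6*z)*2)*(y*z))*(12+(6+(z+8)))) (not simplifiable)
  at RL: (((6*z)*2)*(y*z)) (not simplifiable)
  at RLL: ((6*z)*2) (not simplifiable)
  at RLLL: (6*z) (not simplifiable)
  at RLR: (y*z) (not simplifiable)
  at RR: (12+(6+(z+8))) (not simplifiable)
  at RRR: (6+(z+8)) (not simplifiable)
  at RRRR: (z+8) (not simplifiable)
Result: no simplifiable subexpression found -> normal form.

Answer: yes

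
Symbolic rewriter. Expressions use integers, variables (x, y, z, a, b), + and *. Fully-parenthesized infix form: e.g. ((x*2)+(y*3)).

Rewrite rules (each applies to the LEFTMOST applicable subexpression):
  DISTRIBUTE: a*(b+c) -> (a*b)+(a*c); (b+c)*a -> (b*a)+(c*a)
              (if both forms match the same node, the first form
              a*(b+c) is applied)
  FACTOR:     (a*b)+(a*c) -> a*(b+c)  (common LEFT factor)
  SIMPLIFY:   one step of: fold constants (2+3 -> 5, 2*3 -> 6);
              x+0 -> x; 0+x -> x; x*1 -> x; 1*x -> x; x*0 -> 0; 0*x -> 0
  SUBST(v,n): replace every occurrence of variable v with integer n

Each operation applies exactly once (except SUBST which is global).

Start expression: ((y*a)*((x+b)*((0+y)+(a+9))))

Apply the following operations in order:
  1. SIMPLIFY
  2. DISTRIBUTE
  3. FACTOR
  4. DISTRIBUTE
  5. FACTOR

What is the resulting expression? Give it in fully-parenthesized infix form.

Answer: ((y*a)*((x+b)*(y+(a+9))))

Derivation:
Start: ((y*a)*((x+b)*((0+y)+(a+9))))
Apply SIMPLIFY at RRL (target: (0+y)): ((y*a)*((x+b)*((0+y)+(a+9)))) -> ((y*a)*((x+b)*(y+(a+9))))
Apply DISTRIBUTE at R (target: ((x+b)*(y+(a+9)))): ((y*a)*((x+b)*(y+(a+9)))) -> ((y*a)*(((x+b)*y)+((x+b)*(a+9))))
Apply FACTOR at R (target: (((x+b)*y)+((x+b)*(a+9)))): ((y*a)*(((x+b)*y)+((x+b)*(a+9)))) -> ((y*a)*((x+b)*(y+(a+9))))
Apply DISTRIBUTE at R (target: ((x+b)*(y+(a+9)))): ((y*a)*((x+b)*(y+(a+9)))) -> ((y*a)*(((x+b)*y)+((x+b)*(a+9))))
Apply FACTOR at R (target: (((x+b)*y)+((x+b)*(a+9)))): ((y*a)*(((x+b)*y)+((x+b)*(a+9)))) -> ((y*a)*((x+b)*(y+(a+9))))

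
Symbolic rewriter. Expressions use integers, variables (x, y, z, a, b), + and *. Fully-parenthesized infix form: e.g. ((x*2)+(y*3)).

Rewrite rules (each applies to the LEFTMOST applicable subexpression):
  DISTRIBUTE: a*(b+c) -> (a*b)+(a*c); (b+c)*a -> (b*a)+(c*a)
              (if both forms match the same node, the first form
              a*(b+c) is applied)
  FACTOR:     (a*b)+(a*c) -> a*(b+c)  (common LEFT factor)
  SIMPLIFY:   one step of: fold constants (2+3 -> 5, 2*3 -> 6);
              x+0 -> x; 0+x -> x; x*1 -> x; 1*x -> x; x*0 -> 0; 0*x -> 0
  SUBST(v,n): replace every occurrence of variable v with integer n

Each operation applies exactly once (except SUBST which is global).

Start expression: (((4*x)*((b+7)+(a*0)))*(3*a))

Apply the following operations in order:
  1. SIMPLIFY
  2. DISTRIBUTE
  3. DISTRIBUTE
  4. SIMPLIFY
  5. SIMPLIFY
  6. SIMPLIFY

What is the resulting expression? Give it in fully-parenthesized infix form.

Start: (((4*x)*((b+7)+(a*0)))*(3*a))
Apply SIMPLIFY at LRR (target: (a*0)): (((4*x)*((b+7)+(a*0)))*(3*a)) -> (((4*x)*((b+7)+0))*(3*a))
Apply DISTRIBUTE at L (target: ((4*x)*((b+7)+0))): (((4*x)*((b+7)+0))*(3*a)) -> ((((4*x)*(b+7))+((4*x)*0))*(3*a))
Apply DISTRIBUTE at root (target: ((((4*x)*(b+7))+((4*x)*0))*(3*a))): ((((4*x)*(b+7))+((4*x)*0))*(3*a)) -> ((((4*x)*(b+7))*(3*a))+(((4*x)*0)*(3*a)))
Apply SIMPLIFY at RL (target: ((4*x)*0)): ((((4*x)*(b+7))*(3*a))+(((4*x)*0)*(3*a))) -> ((((4*x)*(b+7))*(3*a))+(0*(3*a)))
Apply SIMPLIFY at R (target: (0*(3*a))): ((((4*x)*(b+7))*(3*a))+(0*(3*a))) -> ((((4*x)*(b+7))*(3*a))+0)
Apply SIMPLIFY at root (target: ((((4*x)*(b+7))*(3*a))+0)): ((((4*x)*(b+7))*(3*a))+0) -> (((4*x)*(b+7))*(3*a))

Answer: (((4*x)*(b+7))*(3*a))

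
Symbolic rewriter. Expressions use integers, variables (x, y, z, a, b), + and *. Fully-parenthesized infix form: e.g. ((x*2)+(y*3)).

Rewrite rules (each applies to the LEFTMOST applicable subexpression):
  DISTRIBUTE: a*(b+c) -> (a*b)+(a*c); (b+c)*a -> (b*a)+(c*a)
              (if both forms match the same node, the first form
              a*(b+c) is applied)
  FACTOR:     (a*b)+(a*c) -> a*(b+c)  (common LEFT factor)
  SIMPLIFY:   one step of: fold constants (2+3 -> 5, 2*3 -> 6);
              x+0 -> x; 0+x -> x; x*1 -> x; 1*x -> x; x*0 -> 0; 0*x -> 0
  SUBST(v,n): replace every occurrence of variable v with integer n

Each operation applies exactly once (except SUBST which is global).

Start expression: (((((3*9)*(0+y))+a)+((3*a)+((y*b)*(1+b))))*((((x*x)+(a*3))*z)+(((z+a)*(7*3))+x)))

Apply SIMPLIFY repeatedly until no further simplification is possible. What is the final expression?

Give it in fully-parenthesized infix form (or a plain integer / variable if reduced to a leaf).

Start: (((((3*9)*(0+y))+a)+((3*a)+((y*b)*(1+b))))*((((x*x)+(a*3))*z)+(((z+a)*(7*3))+x)))
Step 1: at LLLL: (3*9) -> 27; overall: (((((3*9)*(0+y))+a)+((3*a)+((y*b)*(1+b))))*((((x*x)+(a*3))*z)+(((z+a)*(7*3))+x))) -> ((((27*(0+y))+a)+((3*a)+((y*b)*(1+b))))*((((x*x)+(a*3))*z)+(((z+a)*(7*3))+x)))
Step 2: at LLLR: (0+y) -> y; overall: ((((27*(0+y))+a)+((3*a)+((y*b)*(1+b))))*((((x*x)+(a*3))*z)+(((z+a)*(7*3))+x))) -> ((((27*y)+a)+((3*a)+((y*b)*(1+b))))*((((x*x)+(a*3))*z)+(((z+a)*(7*3))+x)))
Step 3: at RRLR: (7*3) -> 21; overall: ((((27*y)+a)+((3*a)+((y*b)*(1+b))))*((((x*x)+(a*3))*z)+(((z+a)*(7*3))+x))) -> ((((27*y)+a)+((3*a)+((y*b)*(1+b))))*((((x*x)+(a*3))*z)+(((z+a)*21)+x)))
Fixed point: ((((27*y)+a)+((3*a)+((y*b)*(1+b))))*((((x*x)+(a*3))*z)+(((z+a)*21)+x)))

Answer: ((((27*y)+a)+((3*a)+((y*b)*(1+b))))*((((x*x)+(a*3))*z)+(((z+a)*21)+x)))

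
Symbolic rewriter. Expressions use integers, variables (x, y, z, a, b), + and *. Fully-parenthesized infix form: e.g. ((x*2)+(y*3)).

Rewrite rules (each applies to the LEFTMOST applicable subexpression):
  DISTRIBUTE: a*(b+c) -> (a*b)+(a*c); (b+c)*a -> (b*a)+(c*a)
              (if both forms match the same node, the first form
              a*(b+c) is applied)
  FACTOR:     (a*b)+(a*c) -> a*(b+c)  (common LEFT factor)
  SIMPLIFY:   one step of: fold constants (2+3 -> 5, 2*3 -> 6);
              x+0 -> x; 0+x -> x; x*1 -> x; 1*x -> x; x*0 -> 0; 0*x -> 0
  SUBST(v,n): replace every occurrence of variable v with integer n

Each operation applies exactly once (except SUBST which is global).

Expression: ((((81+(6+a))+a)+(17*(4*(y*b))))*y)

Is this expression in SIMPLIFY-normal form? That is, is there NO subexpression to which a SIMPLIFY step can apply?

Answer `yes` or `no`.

Answer: yes

Derivation:
Expression: ((((81+(6+a))+a)+(17*(4*(y*b))))*y)
Scanning for simplifiable subexpressions (pre-order)...
  at root: ((((81+(6+a))+a)+(17*(4*(y*b))))*y) (not simplifiable)
  at L: (((81+(6+a))+a)+(17*(4*(y*b)))) (not simplifiable)
  at LL: ((81+(6+a))+a) (not simplifiable)
  at LLL: (81+(6+a)) (not simplifiable)
  at LLLR: (6+a) (not simplifiable)
  at LR: (17*(4*(y*b))) (not simplifiable)
  at LRR: (4*(y*b)) (not simplifiable)
  at LRRR: (y*b) (not simplifiable)
Result: no simplifiable subexpression found -> normal form.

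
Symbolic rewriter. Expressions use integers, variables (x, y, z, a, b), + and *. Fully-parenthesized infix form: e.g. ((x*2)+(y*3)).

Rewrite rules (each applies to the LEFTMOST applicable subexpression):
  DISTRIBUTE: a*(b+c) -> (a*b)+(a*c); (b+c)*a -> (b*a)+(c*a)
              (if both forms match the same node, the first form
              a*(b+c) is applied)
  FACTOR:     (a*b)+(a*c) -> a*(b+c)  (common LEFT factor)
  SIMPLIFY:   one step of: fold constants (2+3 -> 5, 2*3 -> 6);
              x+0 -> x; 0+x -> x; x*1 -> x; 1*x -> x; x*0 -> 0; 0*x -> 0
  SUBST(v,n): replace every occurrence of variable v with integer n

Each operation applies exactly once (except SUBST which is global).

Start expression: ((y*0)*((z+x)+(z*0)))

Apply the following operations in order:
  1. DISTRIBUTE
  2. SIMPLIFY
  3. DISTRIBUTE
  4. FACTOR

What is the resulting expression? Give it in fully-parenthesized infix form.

Answer: ((0*(z+x))+((y*0)*(z*0)))

Derivation:
Start: ((y*0)*((z+x)+(z*0)))
Apply DISTRIBUTE at root (target: ((y*0)*((z+x)+(z*0)))): ((y*0)*((z+x)+(z*0))) -> (((y*0)*(z+x))+((y*0)*(z*0)))
Apply SIMPLIFY at LL (target: (y*0)): (((y*0)*(z+x))+((y*0)*(z*0))) -> ((0*(z+x))+((y*0)*(z*0)))
Apply DISTRIBUTE at L (target: (0*(z+x))): ((0*(z+x))+((y*0)*(z*0))) -> (((0*z)+(0*x))+((y*0)*(z*0)))
Apply FACTOR at L (target: ((0*z)+(0*x))): (((0*z)+(0*x))+((y*0)*(z*0))) -> ((0*(z+x))+((y*0)*(z*0)))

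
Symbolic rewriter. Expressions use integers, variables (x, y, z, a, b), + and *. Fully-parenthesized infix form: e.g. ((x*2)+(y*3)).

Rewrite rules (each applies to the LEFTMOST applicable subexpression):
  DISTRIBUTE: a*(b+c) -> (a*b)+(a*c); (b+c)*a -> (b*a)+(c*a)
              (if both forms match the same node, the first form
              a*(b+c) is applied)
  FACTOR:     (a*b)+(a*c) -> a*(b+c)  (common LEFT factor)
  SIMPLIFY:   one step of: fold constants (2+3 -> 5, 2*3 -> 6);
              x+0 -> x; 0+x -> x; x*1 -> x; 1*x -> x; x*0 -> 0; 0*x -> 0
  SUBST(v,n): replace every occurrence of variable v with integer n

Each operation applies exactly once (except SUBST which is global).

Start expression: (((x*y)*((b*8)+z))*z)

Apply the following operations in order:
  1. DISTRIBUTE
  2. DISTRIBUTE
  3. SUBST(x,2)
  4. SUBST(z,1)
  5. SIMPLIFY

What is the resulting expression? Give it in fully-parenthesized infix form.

Answer: (((2*y)*(b*8))+(((2*y)*1)*1))

Derivation:
Start: (((x*y)*((b*8)+z))*z)
Apply DISTRIBUTE at L (target: ((x*y)*((b*8)+z))): (((x*y)*((b*8)+z))*z) -> ((((x*y)*(b*8))+((x*y)*z))*z)
Apply DISTRIBUTE at root (target: ((((x*y)*(b*8))+((x*y)*z))*z)): ((((x*y)*(b*8))+((x*y)*z))*z) -> ((((x*y)*(b*8))*z)+(((x*y)*z)*z))
Apply SUBST(x,2): ((((x*y)*(b*8))*z)+(((x*y)*z)*z)) -> ((((2*y)*(b*8))*z)+(((2*y)*z)*z))
Apply SUBST(z,1): ((((2*y)*(b*8))*z)+(((2*y)*z)*z)) -> ((((2*y)*(b*8))*1)+(((2*y)*1)*1))
Apply SIMPLIFY at L (target: (((2*y)*(b*8))*1)): ((((2*y)*(b*8))*1)+(((2*y)*1)*1)) -> (((2*y)*(b*8))+(((2*y)*1)*1))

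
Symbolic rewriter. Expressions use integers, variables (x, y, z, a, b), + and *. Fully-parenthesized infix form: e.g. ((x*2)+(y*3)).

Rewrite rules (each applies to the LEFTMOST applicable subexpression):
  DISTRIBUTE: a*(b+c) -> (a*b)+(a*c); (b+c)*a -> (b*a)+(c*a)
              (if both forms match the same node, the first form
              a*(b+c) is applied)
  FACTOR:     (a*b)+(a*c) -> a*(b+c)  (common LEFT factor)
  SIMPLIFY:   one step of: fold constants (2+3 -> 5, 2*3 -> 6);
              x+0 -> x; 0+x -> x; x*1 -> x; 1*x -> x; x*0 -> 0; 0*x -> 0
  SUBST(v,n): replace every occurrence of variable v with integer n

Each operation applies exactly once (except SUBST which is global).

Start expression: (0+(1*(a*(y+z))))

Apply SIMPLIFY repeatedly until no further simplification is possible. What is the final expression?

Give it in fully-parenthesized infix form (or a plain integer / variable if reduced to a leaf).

Answer: (a*(y+z))

Derivation:
Start: (0+(1*(a*(y+z))))
Step 1: at root: (0+(1*(a*(y+z)))) -> (1*(a*(y+z))); overall: (0+(1*(a*(y+z)))) -> (1*(a*(y+z)))
Step 2: at root: (1*(a*(y+z))) -> (a*(y+z)); overall: (1*(a*(y+z))) -> (a*(y+z))
Fixed point: (a*(y+z))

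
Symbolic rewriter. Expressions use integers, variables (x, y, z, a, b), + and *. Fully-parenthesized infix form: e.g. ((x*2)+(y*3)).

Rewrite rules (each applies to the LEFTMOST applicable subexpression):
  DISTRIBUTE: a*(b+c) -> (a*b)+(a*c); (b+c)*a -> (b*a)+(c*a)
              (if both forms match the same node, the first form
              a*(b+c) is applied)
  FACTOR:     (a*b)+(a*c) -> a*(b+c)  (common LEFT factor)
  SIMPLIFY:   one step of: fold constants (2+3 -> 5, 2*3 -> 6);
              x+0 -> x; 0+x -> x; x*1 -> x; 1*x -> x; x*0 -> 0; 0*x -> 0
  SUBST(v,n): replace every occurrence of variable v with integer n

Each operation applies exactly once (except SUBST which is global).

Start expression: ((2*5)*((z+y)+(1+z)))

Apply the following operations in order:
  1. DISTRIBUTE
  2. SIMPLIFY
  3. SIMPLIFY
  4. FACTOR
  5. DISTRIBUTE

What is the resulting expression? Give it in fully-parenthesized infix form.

Start: ((2*5)*((z+y)+(1+z)))
Apply DISTRIBUTE at root (target: ((2*5)*((z+y)+(1+z)))): ((2*5)*((z+y)+(1+z))) -> (((2*5)*(z+y))+((2*5)*(1+z)))
Apply SIMPLIFY at LL (target: (2*5)): (((2*5)*(z+y))+((2*5)*(1+z))) -> ((10*(z+y))+((2*5)*(1+z)))
Apply SIMPLIFY at RL (target: (2*5)): ((10*(z+y))+((2*5)*(1+z))) -> ((10*(z+y))+(10*(1+z)))
Apply FACTOR at root (target: ((10*(z+y))+(10*(1+z)))): ((10*(z+y))+(10*(1+z))) -> (10*((z+y)+(1+z)))
Apply DISTRIBUTE at root (target: (10*((z+y)+(1+z)))): (10*((z+y)+(1+z))) -> ((10*(z+y))+(10*(1+z)))

Answer: ((10*(z+y))+(10*(1+z)))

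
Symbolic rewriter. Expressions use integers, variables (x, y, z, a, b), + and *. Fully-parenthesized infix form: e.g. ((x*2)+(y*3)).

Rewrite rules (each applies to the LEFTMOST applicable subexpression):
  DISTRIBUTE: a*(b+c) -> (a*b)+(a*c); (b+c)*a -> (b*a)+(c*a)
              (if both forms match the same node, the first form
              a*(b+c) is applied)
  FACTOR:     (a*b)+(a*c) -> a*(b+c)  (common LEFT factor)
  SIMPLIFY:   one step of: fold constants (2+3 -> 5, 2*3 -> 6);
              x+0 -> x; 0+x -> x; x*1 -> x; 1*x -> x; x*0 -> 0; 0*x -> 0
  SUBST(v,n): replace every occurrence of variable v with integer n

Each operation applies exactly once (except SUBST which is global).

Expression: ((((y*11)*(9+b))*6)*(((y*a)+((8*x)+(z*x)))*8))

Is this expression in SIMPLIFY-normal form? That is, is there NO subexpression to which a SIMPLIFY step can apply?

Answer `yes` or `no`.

Expression: ((((y*11)*(9+b))*6)*(((y*a)+((8*x)+(z*x)))*8))
Scanning for simplifiable subexpressions (pre-order)...
  at root: ((((y*11)*(9+b))*6)*(((y*a)+((8*x)+(z*x)))*8)) (not simplifiable)
  at L: (((y*11)*(9+b))*6) (not simplifiable)
  at LL: ((y*11)*(9+b)) (not simplifiable)
  at LLL: (y*11) (not simplifiable)
  at LLR: (9+b) (not simplifiable)
  at R: (((y*a)+((8*x)+(z*x)))*8) (not simplifiable)
  at RL: ((y*a)+((8*x)+(z*x))) (not simplifiable)
  at RLL: (y*a) (not simplifiable)
  at RLR: ((8*x)+(z*x)) (not simplifiable)
  at RLRL: (8*x) (not simplifiable)
  at RLRR: (z*x) (not simplifiable)
Result: no simplifiable subexpression found -> normal form.

Answer: yes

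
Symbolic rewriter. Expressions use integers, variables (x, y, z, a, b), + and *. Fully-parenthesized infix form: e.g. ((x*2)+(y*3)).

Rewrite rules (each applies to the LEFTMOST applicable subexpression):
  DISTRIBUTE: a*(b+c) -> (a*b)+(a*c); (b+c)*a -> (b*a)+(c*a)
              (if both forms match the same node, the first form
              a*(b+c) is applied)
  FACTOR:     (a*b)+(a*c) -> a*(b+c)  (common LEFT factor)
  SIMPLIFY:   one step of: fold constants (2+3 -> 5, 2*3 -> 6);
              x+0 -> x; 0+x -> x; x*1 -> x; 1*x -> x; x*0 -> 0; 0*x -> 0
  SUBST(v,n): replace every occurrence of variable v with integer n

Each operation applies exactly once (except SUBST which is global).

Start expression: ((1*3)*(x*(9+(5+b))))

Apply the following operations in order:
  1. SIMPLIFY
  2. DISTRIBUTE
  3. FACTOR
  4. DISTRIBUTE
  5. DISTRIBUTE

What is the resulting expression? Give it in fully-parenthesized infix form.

Answer: ((3*(x*9))+(3*(x*(5+b))))

Derivation:
Start: ((1*3)*(x*(9+(5+b))))
Apply SIMPLIFY at L (target: (1*3)): ((1*3)*(x*(9+(5+b)))) -> (3*(x*(9+(5+b))))
Apply DISTRIBUTE at R (target: (x*(9+(5+b)))): (3*(x*(9+(5+b)))) -> (3*((x*9)+(x*(5+b))))
Apply FACTOR at R (target: ((x*9)+(x*(5+b)))): (3*((x*9)+(x*(5+b)))) -> (3*(x*(9+(5+b))))
Apply DISTRIBUTE at R (target: (x*(9+(5+b)))): (3*(x*(9+(5+b)))) -> (3*((x*9)+(x*(5+b))))
Apply DISTRIBUTE at root (target: (3*((x*9)+(x*(5+b))))): (3*((x*9)+(x*(5+b)))) -> ((3*(x*9))+(3*(x*(5+b))))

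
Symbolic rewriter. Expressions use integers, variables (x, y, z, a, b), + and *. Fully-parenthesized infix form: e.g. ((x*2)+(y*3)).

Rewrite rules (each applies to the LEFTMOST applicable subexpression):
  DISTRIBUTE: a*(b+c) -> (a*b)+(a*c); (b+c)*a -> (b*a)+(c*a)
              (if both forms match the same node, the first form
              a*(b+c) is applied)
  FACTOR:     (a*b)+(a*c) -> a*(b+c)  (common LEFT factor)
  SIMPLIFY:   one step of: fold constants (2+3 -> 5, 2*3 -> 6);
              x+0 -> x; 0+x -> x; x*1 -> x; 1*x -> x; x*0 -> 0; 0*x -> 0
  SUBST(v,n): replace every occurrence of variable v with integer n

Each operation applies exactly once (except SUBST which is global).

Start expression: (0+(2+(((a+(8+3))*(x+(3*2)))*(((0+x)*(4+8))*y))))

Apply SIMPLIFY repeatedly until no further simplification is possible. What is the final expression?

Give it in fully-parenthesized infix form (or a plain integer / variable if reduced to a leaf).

Answer: (2+(((a+11)*(x+6))*((x*12)*y)))

Derivation:
Start: (0+(2+(((a+(8+3))*(x+(3*2)))*(((0+x)*(4+8))*y))))
Step 1: at root: (0+(2+(((a+(8+3))*(x+(3*2)))*(((0+x)*(4+8))*y)))) -> (2+(((a+(8+3))*(x+(3*2)))*(((0+x)*(4+8))*y))); overall: (0+(2+(((a+(8+3))*(x+(3*2)))*(((0+x)*(4+8))*y)))) -> (2+(((a+(8+3))*(x+(3*2)))*(((0+x)*(4+8))*y)))
Step 2: at RLLR: (8+3) -> 11; overall: (2+(((a+(8+3))*(x+(3*2)))*(((0+x)*(4+8))*y))) -> (2+(((a+11)*(x+(3*2)))*(((0+x)*(4+8))*y)))
Step 3: at RLRR: (3*2) -> 6; overall: (2+(((a+11)*(x+(3*2)))*(((0+x)*(4+8))*y))) -> (2+(((a+11)*(x+6))*(((0+x)*(4+8))*y)))
Step 4: at RRLL: (0+x) -> x; overall: (2+(((a+11)*(x+6))*(((0+x)*(4+8))*y))) -> (2+(((a+11)*(x+6))*((x*(4+8))*y)))
Step 5: at RRLR: (4+8) -> 12; overall: (2+(((a+11)*(x+6))*((x*(4+8))*y))) -> (2+(((a+11)*(x+6))*((x*12)*y)))
Fixed point: (2+(((a+11)*(x+6))*((x*12)*y)))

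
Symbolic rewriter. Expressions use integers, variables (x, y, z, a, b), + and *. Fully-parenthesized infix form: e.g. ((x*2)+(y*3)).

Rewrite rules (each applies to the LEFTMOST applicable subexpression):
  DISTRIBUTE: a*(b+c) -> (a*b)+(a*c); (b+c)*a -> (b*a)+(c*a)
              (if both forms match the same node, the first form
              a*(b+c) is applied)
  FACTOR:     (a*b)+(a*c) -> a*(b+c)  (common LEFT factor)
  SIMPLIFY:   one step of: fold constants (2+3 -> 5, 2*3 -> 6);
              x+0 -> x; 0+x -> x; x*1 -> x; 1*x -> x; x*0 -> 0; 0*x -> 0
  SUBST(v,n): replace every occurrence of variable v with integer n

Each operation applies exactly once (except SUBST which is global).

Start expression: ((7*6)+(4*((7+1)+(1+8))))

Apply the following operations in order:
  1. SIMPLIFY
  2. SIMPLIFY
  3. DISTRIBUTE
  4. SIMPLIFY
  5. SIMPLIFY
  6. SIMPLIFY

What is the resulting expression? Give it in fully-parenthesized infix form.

Start: ((7*6)+(4*((7+1)+(1+8))))
Apply SIMPLIFY at L (target: (7*6)): ((7*6)+(4*((7+1)+(1+8)))) -> (42+(4*((7+1)+(1+8))))
Apply SIMPLIFY at RRL (target: (7+1)): (42+(4*((7+1)+(1+8)))) -> (42+(4*(8+(1+8))))
Apply DISTRIBUTE at R (target: (4*(8+(1+8)))): (42+(4*(8+(1+8)))) -> (42+((4*8)+(4*(1+8))))
Apply SIMPLIFY at RL (target: (4*8)): (42+((4*8)+(4*(1+8)))) -> (42+(32+(4*(1+8))))
Apply SIMPLIFY at RRR (target: (1+8)): (42+(32+(4*(1+8)))) -> (42+(32+(4*9)))
Apply SIMPLIFY at RR (target: (4*9)): (42+(32+(4*9))) -> (42+(32+36))

Answer: (42+(32+36))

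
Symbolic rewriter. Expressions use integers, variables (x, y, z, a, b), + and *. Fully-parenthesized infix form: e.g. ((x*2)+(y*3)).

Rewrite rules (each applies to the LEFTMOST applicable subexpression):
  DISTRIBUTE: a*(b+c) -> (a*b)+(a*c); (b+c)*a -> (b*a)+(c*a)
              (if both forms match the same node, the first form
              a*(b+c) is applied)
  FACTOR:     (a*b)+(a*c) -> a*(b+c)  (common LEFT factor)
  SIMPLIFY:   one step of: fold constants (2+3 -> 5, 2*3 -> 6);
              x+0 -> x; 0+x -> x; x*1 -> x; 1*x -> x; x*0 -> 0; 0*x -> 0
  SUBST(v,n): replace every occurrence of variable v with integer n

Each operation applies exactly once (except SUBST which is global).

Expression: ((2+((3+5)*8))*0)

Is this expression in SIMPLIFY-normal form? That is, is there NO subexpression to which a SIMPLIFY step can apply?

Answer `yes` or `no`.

Expression: ((2+((3+5)*8))*0)
Scanning for simplifiable subexpressions (pre-order)...
  at root: ((2+((3+5)*8))*0) (SIMPLIFIABLE)
  at L: (2+((3+5)*8)) (not simplifiable)
  at LR: ((3+5)*8) (not simplifiable)
  at LRL: (3+5) (SIMPLIFIABLE)
Found simplifiable subexpr at path root: ((2+((3+5)*8))*0)
One SIMPLIFY step would give: 0
-> NOT in normal form.

Answer: no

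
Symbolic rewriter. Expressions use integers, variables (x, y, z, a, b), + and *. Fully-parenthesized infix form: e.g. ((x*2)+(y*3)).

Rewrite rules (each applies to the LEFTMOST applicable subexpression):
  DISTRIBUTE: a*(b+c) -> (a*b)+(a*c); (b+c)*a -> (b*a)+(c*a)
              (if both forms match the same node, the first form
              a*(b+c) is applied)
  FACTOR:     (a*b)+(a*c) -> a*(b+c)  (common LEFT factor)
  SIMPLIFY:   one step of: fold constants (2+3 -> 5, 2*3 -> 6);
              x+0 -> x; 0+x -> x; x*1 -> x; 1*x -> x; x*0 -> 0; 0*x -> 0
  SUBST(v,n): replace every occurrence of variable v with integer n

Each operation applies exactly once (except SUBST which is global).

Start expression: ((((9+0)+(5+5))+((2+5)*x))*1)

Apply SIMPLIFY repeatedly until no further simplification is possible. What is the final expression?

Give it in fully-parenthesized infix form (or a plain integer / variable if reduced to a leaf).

Start: ((((9+0)+(5+5))+((2+5)*x))*1)
Step 1: at root: ((((9+0)+(5+5))+((2+5)*x))*1) -> (((9+0)+(5+5))+((2+5)*x)); overall: ((((9+0)+(5+5))+((2+5)*x))*1) -> (((9+0)+(5+5))+((2+5)*x))
Step 2: at LL: (9+0) -> 9; overall: (((9+0)+(5+5))+((2+5)*x)) -> ((9+(5+5))+((2+5)*x))
Step 3: at LR: (5+5) -> 10; overall: ((9+(5+5))+((2+5)*x)) -> ((9+10)+((2+5)*x))
Step 4: at L: (9+10) -> 19; overall: ((9+10)+((2+5)*x)) -> (19+((2+5)*x))
Step 5: at RL: (2+5) -> 7; overall: (19+((2+5)*x)) -> (19+(7*x))
Fixed point: (19+(7*x))

Answer: (19+(7*x))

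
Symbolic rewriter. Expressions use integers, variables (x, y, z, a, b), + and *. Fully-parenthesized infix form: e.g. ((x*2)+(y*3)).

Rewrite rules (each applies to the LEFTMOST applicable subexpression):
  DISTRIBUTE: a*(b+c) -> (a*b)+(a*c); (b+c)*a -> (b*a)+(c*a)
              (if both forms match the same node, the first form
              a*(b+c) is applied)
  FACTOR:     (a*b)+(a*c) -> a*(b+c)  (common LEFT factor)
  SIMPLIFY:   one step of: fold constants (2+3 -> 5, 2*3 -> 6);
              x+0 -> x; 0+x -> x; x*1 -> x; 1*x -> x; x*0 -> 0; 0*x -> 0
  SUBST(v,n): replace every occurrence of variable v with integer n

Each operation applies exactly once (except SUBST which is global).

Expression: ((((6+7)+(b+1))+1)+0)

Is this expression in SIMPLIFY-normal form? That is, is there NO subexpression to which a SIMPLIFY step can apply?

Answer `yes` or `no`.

Expression: ((((6+7)+(b+1))+1)+0)
Scanning for simplifiable subexpressions (pre-order)...
  at root: ((((6+7)+(b+1))+1)+0) (SIMPLIFIABLE)
  at L: (((6+7)+(b+1))+1) (not simplifiable)
  at LL: ((6+7)+(b+1)) (not simplifiable)
  at LLL: (6+7) (SIMPLIFIABLE)
  at LLR: (b+1) (not simplifiable)
Found simplifiable subexpr at path root: ((((6+7)+(b+1))+1)+0)
One SIMPLIFY step would give: (((6+7)+(b+1))+1)
-> NOT in normal form.

Answer: no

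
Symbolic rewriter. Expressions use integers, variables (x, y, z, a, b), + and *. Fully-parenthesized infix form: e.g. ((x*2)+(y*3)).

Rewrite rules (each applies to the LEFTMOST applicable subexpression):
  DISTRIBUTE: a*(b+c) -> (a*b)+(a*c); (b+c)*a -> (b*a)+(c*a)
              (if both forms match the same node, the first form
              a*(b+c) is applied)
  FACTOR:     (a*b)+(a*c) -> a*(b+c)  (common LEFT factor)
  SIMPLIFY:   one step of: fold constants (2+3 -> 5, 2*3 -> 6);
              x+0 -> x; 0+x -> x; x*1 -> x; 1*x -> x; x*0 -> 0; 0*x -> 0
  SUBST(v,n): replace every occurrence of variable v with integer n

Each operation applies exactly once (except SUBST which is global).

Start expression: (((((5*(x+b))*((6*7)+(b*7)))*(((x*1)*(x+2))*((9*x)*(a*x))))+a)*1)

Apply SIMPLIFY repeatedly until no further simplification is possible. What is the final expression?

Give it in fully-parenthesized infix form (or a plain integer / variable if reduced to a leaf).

Start: (((((5*(x+b))*((6*7)+(b*7)))*(((x*1)*(x+2))*((9*x)*(a*x))))+a)*1)
Step 1: at root: (((((5*(x+b))*((6*7)+(b*7)))*(((x*1)*(x+2))*((9*x)*(a*x))))+a)*1) -> ((((5*(x+b))*((6*7)+(b*7)))*(((x*1)*(x+2))*((9*x)*(a*x))))+a); overall: (((((5*(x+b))*((6*7)+(b*7)))*(((x*1)*(x+2))*((9*x)*(a*x))))+a)*1) -> ((((5*(x+b))*((6*7)+(b*7)))*(((x*1)*(x+2))*((9*x)*(a*x))))+a)
Step 2: at LLRL: (6*7) -> 42; overall: ((((5*(x+b))*((6*7)+(b*7)))*(((x*1)*(x+2))*((9*x)*(a*x))))+a) -> ((((5*(x+b))*(42+(b*7)))*(((x*1)*(x+2))*((9*x)*(a*x))))+a)
Step 3: at LRLL: (x*1) -> x; overall: ((((5*(x+b))*(42+(b*7)))*(((x*1)*(x+2))*((9*x)*(a*x))))+a) -> ((((5*(x+b))*(42+(b*7)))*((x*(x+2))*((9*x)*(a*x))))+a)
Fixed point: ((((5*(x+b))*(42+(b*7)))*((x*(x+2))*((9*x)*(a*x))))+a)

Answer: ((((5*(x+b))*(42+(b*7)))*((x*(x+2))*((9*x)*(a*x))))+a)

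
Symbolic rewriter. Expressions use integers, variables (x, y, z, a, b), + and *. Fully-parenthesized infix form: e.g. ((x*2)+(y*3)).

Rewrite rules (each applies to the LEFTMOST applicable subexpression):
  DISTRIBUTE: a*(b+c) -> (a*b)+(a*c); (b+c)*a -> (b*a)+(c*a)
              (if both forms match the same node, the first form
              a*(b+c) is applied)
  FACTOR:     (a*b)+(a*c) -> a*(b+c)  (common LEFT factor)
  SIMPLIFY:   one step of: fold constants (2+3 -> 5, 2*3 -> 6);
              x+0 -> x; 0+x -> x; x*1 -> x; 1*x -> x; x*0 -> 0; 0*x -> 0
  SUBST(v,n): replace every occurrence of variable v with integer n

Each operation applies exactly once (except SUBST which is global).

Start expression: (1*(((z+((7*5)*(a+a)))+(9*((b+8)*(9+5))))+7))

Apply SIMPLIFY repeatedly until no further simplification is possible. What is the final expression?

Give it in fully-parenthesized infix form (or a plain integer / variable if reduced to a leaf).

Start: (1*(((z+((7*5)*(a+a)))+(9*((b+8)*(9+5))))+7))
Step 1: at root: (1*(((z+((7*5)*(a+a)))+(9*((b+8)*(9+5))))+7)) -> (((z+((7*5)*(a+a)))+(9*((b+8)*(9+5))))+7); overall: (1*(((z+((7*5)*(a+a)))+(9*((b+8)*(9+5))))+7)) -> (((z+((7*5)*(a+a)))+(9*((b+8)*(9+5))))+7)
Step 2: at LLRL: (7*5) -> 35; overall: (((z+((7*5)*(a+a)))+(9*((b+8)*(9+5))))+7) -> (((z+(35*(a+a)))+(9*((b+8)*(9+5))))+7)
Step 3: at LRRR: (9+5) -> 14; overall: (((z+(35*(a+a)))+(9*((b+8)*(9+5))))+7) -> (((z+(35*(a+a)))+(9*((b+8)*14)))+7)
Fixed point: (((z+(35*(a+a)))+(9*((b+8)*14)))+7)

Answer: (((z+(35*(a+a)))+(9*((b+8)*14)))+7)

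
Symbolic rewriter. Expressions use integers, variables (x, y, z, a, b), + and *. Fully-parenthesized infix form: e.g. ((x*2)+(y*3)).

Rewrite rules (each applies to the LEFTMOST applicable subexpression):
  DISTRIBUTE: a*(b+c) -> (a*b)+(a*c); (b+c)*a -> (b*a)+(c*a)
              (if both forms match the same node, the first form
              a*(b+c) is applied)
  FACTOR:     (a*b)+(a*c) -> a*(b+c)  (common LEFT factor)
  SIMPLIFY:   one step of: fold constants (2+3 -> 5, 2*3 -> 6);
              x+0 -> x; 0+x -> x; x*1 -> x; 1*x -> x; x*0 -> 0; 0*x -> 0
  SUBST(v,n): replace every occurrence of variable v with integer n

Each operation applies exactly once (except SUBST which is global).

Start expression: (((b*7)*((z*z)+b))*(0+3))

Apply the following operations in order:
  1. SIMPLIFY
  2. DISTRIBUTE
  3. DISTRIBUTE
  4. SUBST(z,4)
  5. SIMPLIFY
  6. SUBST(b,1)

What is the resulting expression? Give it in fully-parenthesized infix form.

Start: (((b*7)*((z*z)+b))*(0+3))
Apply SIMPLIFY at R (target: (0+3)): (((b*7)*((z*z)+b))*(0+3)) -> (((b*7)*((z*z)+b))*3)
Apply DISTRIBUTE at L (target: ((b*7)*((z*z)+b))): (((b*7)*((z*z)+b))*3) -> ((((b*7)*(z*z))+((b*7)*b))*3)
Apply DISTRIBUTE at root (target: ((((b*7)*(z*z))+((b*7)*b))*3)): ((((b*7)*(z*z))+((b*7)*b))*3) -> ((((b*7)*(z*z))*3)+(((b*7)*b)*3))
Apply SUBST(z,4): ((((b*7)*(z*z))*3)+(((b*7)*b)*3)) -> ((((b*7)*(4*4))*3)+(((b*7)*b)*3))
Apply SIMPLIFY at LLR (target: (4*4)): ((((b*7)*(4*4))*3)+(((b*7)*b)*3)) -> ((((b*7)*16)*3)+(((b*7)*b)*3))
Apply SUBST(b,1): ((((b*7)*16)*3)+(((b*7)*b)*3)) -> ((((1*7)*16)*3)+(((1*7)*1)*3))

Answer: ((((1*7)*16)*3)+(((1*7)*1)*3))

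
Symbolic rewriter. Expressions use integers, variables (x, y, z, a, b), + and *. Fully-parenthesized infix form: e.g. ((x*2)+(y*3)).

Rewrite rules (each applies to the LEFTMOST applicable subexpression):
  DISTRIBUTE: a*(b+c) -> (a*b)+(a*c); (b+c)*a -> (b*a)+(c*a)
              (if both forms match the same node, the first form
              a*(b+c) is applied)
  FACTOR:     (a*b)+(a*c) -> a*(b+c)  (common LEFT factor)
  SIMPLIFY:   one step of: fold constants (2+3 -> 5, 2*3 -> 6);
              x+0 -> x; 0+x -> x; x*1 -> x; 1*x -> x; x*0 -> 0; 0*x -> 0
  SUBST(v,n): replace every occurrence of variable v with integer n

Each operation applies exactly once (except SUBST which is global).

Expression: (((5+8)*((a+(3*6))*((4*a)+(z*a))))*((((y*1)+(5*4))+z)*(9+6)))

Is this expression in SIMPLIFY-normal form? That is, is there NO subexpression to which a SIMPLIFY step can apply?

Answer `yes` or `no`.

Expression: (((5+8)*((a+(3*6))*((4*a)+(z*a))))*((((y*1)+(5*4))+z)*(9+6)))
Scanning for simplifiable subexpressions (pre-order)...
  at root: (((5+8)*((a+(3*6))*((4*a)+(z*a))))*((((y*1)+(5*4))+z)*(9+6))) (not simplifiable)
  at L: ((5+8)*((a+(3*6))*((4*a)+(z*a)))) (not simplifiable)
  at LL: (5+8) (SIMPLIFIABLE)
  at LR: ((a+(3*6))*((4*a)+(z*a))) (not simplifiable)
  at LRL: (a+(3*6)) (not simplifiable)
  at LRLR: (3*6) (SIMPLIFIABLE)
  at LRR: ((4*a)+(z*a)) (not simplifiable)
  at LRRL: (4*a) (not simplifiable)
  at LRRR: (z*a) (not simplifiable)
  at R: ((((y*1)+(5*4))+z)*(9+6)) (not simplifiable)
  at RL: (((y*1)+(5*4))+z) (not simplifiable)
  at RLL: ((y*1)+(5*4)) (not simplifiable)
  at RLLL: (y*1) (SIMPLIFIABLE)
  at RLLR: (5*4) (SIMPLIFIABLE)
  at RR: (9+6) (SIMPLIFIABLE)
Found simplifiable subexpr at path LL: (5+8)
One SIMPLIFY step would give: ((13*((a+(3*6))*((4*a)+(z*a))))*((((y*1)+(5*4))+z)*(9+6)))
-> NOT in normal form.

Answer: no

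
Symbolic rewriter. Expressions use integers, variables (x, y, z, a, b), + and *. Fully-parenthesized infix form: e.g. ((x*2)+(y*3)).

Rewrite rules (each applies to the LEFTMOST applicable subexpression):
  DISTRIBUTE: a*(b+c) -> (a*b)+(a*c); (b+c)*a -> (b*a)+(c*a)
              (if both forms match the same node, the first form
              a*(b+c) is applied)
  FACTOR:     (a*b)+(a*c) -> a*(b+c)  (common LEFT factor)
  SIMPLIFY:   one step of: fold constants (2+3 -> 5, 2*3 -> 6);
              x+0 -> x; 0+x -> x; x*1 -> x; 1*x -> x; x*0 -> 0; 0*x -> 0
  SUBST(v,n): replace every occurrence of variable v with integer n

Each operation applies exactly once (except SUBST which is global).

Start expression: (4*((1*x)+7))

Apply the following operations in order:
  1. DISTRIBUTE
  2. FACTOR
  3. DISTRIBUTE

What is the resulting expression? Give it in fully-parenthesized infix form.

Answer: ((4*(1*x))+(4*7))

Derivation:
Start: (4*((1*x)+7))
Apply DISTRIBUTE at root (target: (4*((1*x)+7))): (4*((1*x)+7)) -> ((4*(1*x))+(4*7))
Apply FACTOR at root (target: ((4*(1*x))+(4*7))): ((4*(1*x))+(4*7)) -> (4*((1*x)+7))
Apply DISTRIBUTE at root (target: (4*((1*x)+7))): (4*((1*x)+7)) -> ((4*(1*x))+(4*7))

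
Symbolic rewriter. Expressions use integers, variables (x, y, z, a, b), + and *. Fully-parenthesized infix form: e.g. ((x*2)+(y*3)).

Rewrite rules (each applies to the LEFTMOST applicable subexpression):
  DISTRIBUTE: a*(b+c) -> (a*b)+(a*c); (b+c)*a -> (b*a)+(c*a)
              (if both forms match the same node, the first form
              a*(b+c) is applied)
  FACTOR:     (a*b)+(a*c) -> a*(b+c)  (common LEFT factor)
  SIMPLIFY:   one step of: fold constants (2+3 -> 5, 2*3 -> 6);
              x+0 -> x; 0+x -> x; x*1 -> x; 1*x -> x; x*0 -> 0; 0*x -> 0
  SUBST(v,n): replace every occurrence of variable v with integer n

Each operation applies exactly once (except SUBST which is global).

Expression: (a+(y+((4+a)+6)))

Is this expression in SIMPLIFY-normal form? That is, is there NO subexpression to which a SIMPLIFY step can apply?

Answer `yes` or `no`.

Expression: (a+(y+((4+a)+6)))
Scanning for simplifiable subexpressions (pre-order)...
  at root: (a+(y+((4+a)+6))) (not simplifiable)
  at R: (y+((4+a)+6)) (not simplifiable)
  at RR: ((4+a)+6) (not simplifiable)
  at RRL: (4+a) (not simplifiable)
Result: no simplifiable subexpression found -> normal form.

Answer: yes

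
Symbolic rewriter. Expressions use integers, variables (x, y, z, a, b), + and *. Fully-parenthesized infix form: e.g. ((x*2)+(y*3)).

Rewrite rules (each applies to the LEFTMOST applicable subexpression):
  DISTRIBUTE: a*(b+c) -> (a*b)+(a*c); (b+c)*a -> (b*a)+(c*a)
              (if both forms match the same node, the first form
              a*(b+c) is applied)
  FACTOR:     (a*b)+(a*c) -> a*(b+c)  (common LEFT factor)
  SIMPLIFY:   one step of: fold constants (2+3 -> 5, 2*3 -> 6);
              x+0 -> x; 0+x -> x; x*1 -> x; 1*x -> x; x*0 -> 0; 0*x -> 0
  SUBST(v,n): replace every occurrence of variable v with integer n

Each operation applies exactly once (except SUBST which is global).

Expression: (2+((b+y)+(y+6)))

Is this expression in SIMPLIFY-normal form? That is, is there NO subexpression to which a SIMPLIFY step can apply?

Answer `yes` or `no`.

Answer: yes

Derivation:
Expression: (2+((b+y)+(y+6)))
Scanning for simplifiable subexpressions (pre-order)...
  at root: (2+((b+y)+(y+6))) (not simplifiable)
  at R: ((b+y)+(y+6)) (not simplifiable)
  at RL: (b+y) (not simplifiable)
  at RR: (y+6) (not simplifiable)
Result: no simplifiable subexpression found -> normal form.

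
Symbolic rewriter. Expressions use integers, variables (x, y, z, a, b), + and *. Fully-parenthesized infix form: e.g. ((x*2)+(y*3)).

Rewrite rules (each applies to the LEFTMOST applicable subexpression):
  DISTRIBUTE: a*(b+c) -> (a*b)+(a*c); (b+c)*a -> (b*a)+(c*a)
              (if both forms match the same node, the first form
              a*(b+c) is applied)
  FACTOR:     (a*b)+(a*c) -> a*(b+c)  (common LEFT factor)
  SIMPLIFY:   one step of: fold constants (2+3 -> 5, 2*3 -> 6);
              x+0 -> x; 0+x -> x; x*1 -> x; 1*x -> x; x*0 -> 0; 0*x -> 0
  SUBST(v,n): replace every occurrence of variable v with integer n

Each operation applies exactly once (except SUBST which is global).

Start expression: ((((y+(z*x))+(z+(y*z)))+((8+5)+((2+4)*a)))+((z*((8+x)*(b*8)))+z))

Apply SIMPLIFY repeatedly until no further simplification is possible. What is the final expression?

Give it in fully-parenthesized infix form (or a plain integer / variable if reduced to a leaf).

Start: ((((y+(z*x))+(z+(y*z)))+((8+5)+((2+4)*a)))+((z*((8+x)*(b*8)))+z))
Step 1: at LRL: (8+5) -> 13; overall: ((((y+(z*x))+(z+(y*z)))+((8+5)+((2+4)*a)))+((z*((8+x)*(b*8)))+z)) -> ((((y+(z*x))+(z+(y*z)))+(13+((2+4)*a)))+((z*((8+x)*(b*8)))+z))
Step 2: at LRRL: (2+4) -> 6; overall: ((((y+(z*x))+(z+(y*z)))+(13+((2+4)*a)))+((z*((8+x)*(b*8)))+z)) -> ((((y+(z*x))+(z+(y*z)))+(13+(6*a)))+((z*((8+x)*(b*8)))+z))
Fixed point: ((((y+(z*x))+(z+(y*z)))+(13+(6*a)))+((z*((8+x)*(b*8)))+z))

Answer: ((((y+(z*x))+(z+(y*z)))+(13+(6*a)))+((z*((8+x)*(b*8)))+z))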